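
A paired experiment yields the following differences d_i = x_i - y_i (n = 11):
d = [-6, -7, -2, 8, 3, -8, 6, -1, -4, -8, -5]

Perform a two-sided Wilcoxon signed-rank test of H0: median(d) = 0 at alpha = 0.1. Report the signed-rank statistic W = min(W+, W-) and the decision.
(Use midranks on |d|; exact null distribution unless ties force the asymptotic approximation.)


Step 1: Drop any zero differences (none here) and take |d_i|.
|d| = [6, 7, 2, 8, 3, 8, 6, 1, 4, 8, 5]
Step 2: Midrank |d_i| (ties get averaged ranks).
ranks: |6|->6.5, |7|->8, |2|->2, |8|->10, |3|->3, |8|->10, |6|->6.5, |1|->1, |4|->4, |8|->10, |5|->5
Step 3: Attach original signs; sum ranks with positive sign and with negative sign.
W+ = 10 + 3 + 6.5 = 19.5
W- = 6.5 + 8 + 2 + 10 + 1 + 4 + 10 + 5 = 46.5
(Check: W+ + W- = 66 should equal n(n+1)/2 = 66.)
Step 4: Test statistic W = min(W+, W-) = 19.5.
Step 5: Ties in |d|, so use the tie-corrected normal approximation.
        E[W] = n(n+1)/4 = 11*12/4 = 33.
        Tie groups: |d|=6 (t=2), |d|=8 (t=3); sum(t^3 - t) = 30.
        Var[W] = n(n+1)(2n+1)/24 - sum(t^3-t)/48 = 3036/24 - 30/48 = 125.875.
        z = (W - E[W]) / sqrt(Var[W]) = (19.5 - 33) / 11.2194 = -1.2033.
        Two-sided p = 2*Phi(z) = 0.228871.
Step 6: alpha = 0.1. fail to reject H0.

W+ = 19.5, W- = 46.5, W = min = 19.5, p = 0.228871, fail to reject H0.


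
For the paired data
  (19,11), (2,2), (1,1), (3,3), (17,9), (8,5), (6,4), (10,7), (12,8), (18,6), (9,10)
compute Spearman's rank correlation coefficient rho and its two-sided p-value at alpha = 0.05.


Step 1: Rank x and y separately (midranks; no ties here).
rank(x): 19->11, 2->2, 1->1, 3->3, 17->9, 8->5, 6->4, 10->7, 12->8, 18->10, 9->6
rank(y): 11->11, 2->2, 1->1, 3->3, 9->9, 5->5, 4->4, 7->7, 8->8, 6->6, 10->10
Step 2: d_i = R_x(i) - R_y(i); compute d_i^2.
  (11-11)^2=0, (2-2)^2=0, (1-1)^2=0, (3-3)^2=0, (9-9)^2=0, (5-5)^2=0, (4-4)^2=0, (7-7)^2=0, (8-8)^2=0, (10-6)^2=16, (6-10)^2=16
sum(d^2) = 32.
Step 3: rho = 1 - 6*32 / (11*(11^2 - 1)) = 1 - 192/1320 = 0.854545.
Step 4: Under H0, t = rho * sqrt((n-2)/(1-rho^2)) = 4.9360 ~ t(9).
Step 5: Two-sided p-value from the t-distribution with 9 df = 0.000807.
Step 6: alpha = 0.05. reject H0.

rho = 0.8545, p = 0.000807, reject H0 at alpha = 0.05.


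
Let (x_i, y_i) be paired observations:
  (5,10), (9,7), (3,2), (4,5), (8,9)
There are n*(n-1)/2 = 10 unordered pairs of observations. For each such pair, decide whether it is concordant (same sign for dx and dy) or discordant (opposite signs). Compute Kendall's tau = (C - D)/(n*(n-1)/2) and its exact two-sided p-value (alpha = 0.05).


Step 1: Enumerate the 10 unordered pairs (i,j) with i<j and classify each by sign(x_j-x_i) * sign(y_j-y_i).
  (1,2):dx=+4,dy=-3->D; (1,3):dx=-2,dy=-8->C; (1,4):dx=-1,dy=-5->C; (1,5):dx=+3,dy=-1->D
  (2,3):dx=-6,dy=-5->C; (2,4):dx=-5,dy=-2->C; (2,5):dx=-1,dy=+2->D; (3,4):dx=+1,dy=+3->C
  (3,5):dx=+5,dy=+7->C; (4,5):dx=+4,dy=+4->C
Step 2: C = 7, D = 3, total pairs = 10.
Step 3: tau = (C - D)/(n(n-1)/2) = (7 - 3)/10 = 0.400000.
Step 4: Exact two-sided p-value (enumerate n! = 120 permutations of y under H0): p = 0.483333.
Step 5: alpha = 0.05. fail to reject H0.

tau_b = 0.4000 (C=7, D=3), p = 0.483333, fail to reject H0.


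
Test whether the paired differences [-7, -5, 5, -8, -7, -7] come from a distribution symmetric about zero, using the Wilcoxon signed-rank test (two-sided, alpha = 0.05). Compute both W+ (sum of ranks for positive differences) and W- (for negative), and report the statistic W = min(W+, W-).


Step 1: Drop any zero differences (none here) and take |d_i|.
|d| = [7, 5, 5, 8, 7, 7]
Step 2: Midrank |d_i| (ties get averaged ranks).
ranks: |7|->4, |5|->1.5, |5|->1.5, |8|->6, |7|->4, |7|->4
Step 3: Attach original signs; sum ranks with positive sign and with negative sign.
W+ = 1.5 = 1.5
W- = 4 + 1.5 + 6 + 4 + 4 = 19.5
(Check: W+ + W- = 21 should equal n(n+1)/2 = 21.)
Step 4: Test statistic W = min(W+, W-) = 1.5.
Step 5: Ties in |d|, so use the tie-corrected normal approximation.
        E[W] = n(n+1)/4 = 6*7/4 = 10.5.
        Tie groups: |d|=5 (t=2), |d|=7 (t=3); sum(t^3 - t) = 30.
        Var[W] = n(n+1)(2n+1)/24 - sum(t^3-t)/48 = 546/24 - 30/48 = 22.125.
        z = (W - E[W]) / sqrt(Var[W]) = (1.5 - 10.5) / 4.7037 = -1.9134.
        Two-sided p = 2*Phi(z) = 0.055700.
Step 6: alpha = 0.05. fail to reject H0.

W+ = 1.5, W- = 19.5, W = min = 1.5, p = 0.055700, fail to reject H0.


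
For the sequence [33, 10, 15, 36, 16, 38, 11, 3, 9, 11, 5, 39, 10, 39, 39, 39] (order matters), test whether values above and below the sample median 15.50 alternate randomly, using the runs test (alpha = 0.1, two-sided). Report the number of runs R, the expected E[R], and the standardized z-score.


Step 1: Compute median = 15.50; label A = above, B = below.
Labels in order: ABBAAABBBBBABAAA  (n_A = 8, n_B = 8)
Step 2: Count runs R = 7.
Step 3: Under H0 (random ordering), E[R] = 2*n_A*n_B/(n_A+n_B) + 1 = 2*8*8/16 + 1 = 9.0000.
        Var[R] = 2*n_A*n_B*(2*n_A*n_B - n_A - n_B) / ((n_A+n_B)^2 * (n_A+n_B-1)) = 14336/3840 = 3.7333.
        SD[R] = 1.9322.
Step 4: Continuity-corrected z = (R + 0.5 - E[R]) / SD[R] = (7 + 0.5 - 9.0000) / 1.9322 = -0.7763.
Step 5: Two-sided p-value via normal approximation = 2*(1 - Phi(|z|)) = 0.437558.
Step 6: alpha = 0.1. fail to reject H0.

R = 7, z = -0.7763, p = 0.437558, fail to reject H0.


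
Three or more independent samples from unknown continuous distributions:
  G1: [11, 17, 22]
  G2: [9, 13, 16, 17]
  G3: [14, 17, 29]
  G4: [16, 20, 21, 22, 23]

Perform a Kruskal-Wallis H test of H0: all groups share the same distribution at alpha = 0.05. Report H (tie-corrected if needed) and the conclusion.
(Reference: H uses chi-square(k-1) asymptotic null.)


Step 1: Combine all N = 15 observations and assign midranks.
sorted (value, group, rank): (9,G2,1), (11,G1,2), (13,G2,3), (14,G3,4), (16,G2,5.5), (16,G4,5.5), (17,G1,8), (17,G2,8), (17,G3,8), (20,G4,10), (21,G4,11), (22,G1,12.5), (22,G4,12.5), (23,G4,14), (29,G3,15)
Step 2: Sum ranks within each group.
R_1 = 22.5 (n_1 = 3)
R_2 = 17.5 (n_2 = 4)
R_3 = 27 (n_3 = 3)
R_4 = 53 (n_4 = 5)
Step 3: H = 12/(N(N+1)) * sum(R_i^2/n_i) - 3(N+1)
     = 12/(15*16) * (22.5^2/3 + 17.5^2/4 + 27^2/3 + 53^2/5) - 3*16
     = 0.050000 * 1050.11 - 48
     = 4.505625.
Step 4: Ties present; correction factor C = 1 - 36/(15^3 - 15) = 0.989286. Corrected H = 4.505625 / 0.989286 = 4.554422.
Step 5: Under H0, H ~ chi^2(3); p-value = 0.207487.
Step 6: alpha = 0.05. fail to reject H0.

H = 4.5544, df = 3, p = 0.207487, fail to reject H0.


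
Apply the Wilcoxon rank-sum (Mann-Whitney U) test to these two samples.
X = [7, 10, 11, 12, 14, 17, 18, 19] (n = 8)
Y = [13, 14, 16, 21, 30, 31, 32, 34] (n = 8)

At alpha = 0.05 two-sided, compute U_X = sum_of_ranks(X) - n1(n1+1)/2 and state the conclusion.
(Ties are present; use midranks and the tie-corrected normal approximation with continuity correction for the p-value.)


Step 1: Combine and sort all 16 observations; assign midranks.
sorted (value, group): (7,X), (10,X), (11,X), (12,X), (13,Y), (14,X), (14,Y), (16,Y), (17,X), (18,X), (19,X), (21,Y), (30,Y), (31,Y), (32,Y), (34,Y)
ranks: 7->1, 10->2, 11->3, 12->4, 13->5, 14->6.5, 14->6.5, 16->8, 17->9, 18->10, 19->11, 21->12, 30->13, 31->14, 32->15, 34->16
Step 2: Rank sum for X: R1 = 1 + 2 + 3 + 4 + 6.5 + 9 + 10 + 11 = 46.5.
Step 3: U_X = R1 - n1(n1+1)/2 = 46.5 - 8*9/2 = 46.5 - 36 = 10.5.
       U_Y = n1*n2 - U_X = 64 - 10.5 = 53.5.
Step 4: Ties are present, so use the tie-corrected normal approximation (with continuity correction) for the p-value.
Step 5: p-value = 0.027310; compare to alpha = 0.05. reject H0.

U_X = 10.5, p = 0.027310, reject H0 at alpha = 0.05.


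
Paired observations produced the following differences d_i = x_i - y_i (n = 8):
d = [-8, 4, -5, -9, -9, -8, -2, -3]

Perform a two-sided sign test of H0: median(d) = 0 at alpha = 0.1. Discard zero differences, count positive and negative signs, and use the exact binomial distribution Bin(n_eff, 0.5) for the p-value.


Step 1: Discard zero differences. Original n = 8; n_eff = number of nonzero differences = 8.
Nonzero differences (with sign): -8, +4, -5, -9, -9, -8, -2, -3
Step 2: Count signs: positive = 1, negative = 7.
Step 3: Under H0: P(positive) = 0.5, so the number of positives S ~ Bin(8, 0.5).
Step 4: Two-sided exact p-value = sum of Bin(8,0.5) probabilities at or below the observed probability = 0.070312.
Step 5: alpha = 0.1. reject H0.

n_eff = 8, pos = 1, neg = 7, p = 0.070312, reject H0.


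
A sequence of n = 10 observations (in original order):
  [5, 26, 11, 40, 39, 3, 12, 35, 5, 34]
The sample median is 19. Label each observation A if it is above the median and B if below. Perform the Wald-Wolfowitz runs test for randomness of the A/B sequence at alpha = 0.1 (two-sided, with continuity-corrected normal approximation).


Step 1: Compute median = 19; label A = above, B = below.
Labels in order: BABAABBABA  (n_A = 5, n_B = 5)
Step 2: Count runs R = 8.
Step 3: Under H0 (random ordering), E[R] = 2*n_A*n_B/(n_A+n_B) + 1 = 2*5*5/10 + 1 = 6.0000.
        Var[R] = 2*n_A*n_B*(2*n_A*n_B - n_A - n_B) / ((n_A+n_B)^2 * (n_A+n_B-1)) = 2000/900 = 2.2222.
        SD[R] = 1.4907.
Step 4: Continuity-corrected z = (R - 0.5 - E[R]) / SD[R] = (8 - 0.5 - 6.0000) / 1.4907 = 1.0062.
Step 5: Two-sided p-value via normal approximation = 2*(1 - Phi(|z|)) = 0.314305.
Step 6: alpha = 0.1. fail to reject H0.

R = 8, z = 1.0062, p = 0.314305, fail to reject H0.


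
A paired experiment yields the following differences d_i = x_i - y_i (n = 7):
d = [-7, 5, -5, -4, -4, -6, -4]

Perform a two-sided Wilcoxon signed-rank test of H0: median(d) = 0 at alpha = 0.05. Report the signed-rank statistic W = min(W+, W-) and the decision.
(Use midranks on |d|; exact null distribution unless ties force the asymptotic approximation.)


Step 1: Drop any zero differences (none here) and take |d_i|.
|d| = [7, 5, 5, 4, 4, 6, 4]
Step 2: Midrank |d_i| (ties get averaged ranks).
ranks: |7|->7, |5|->4.5, |5|->4.5, |4|->2, |4|->2, |6|->6, |4|->2
Step 3: Attach original signs; sum ranks with positive sign and with negative sign.
W+ = 4.5 = 4.5
W- = 7 + 4.5 + 2 + 2 + 6 + 2 = 23.5
(Check: W+ + W- = 28 should equal n(n+1)/2 = 28.)
Step 4: Test statistic W = min(W+, W-) = 4.5.
Step 5: Ties in |d|, so use the tie-corrected normal approximation.
        E[W] = n(n+1)/4 = 7*8/4 = 14.
        Tie groups: |d|=4 (t=3), |d|=5 (t=2); sum(t^3 - t) = 30.
        Var[W] = n(n+1)(2n+1)/24 - sum(t^3-t)/48 = 840/24 - 30/48 = 34.375.
        z = (W - E[W]) / sqrt(Var[W]) = (4.5 - 14) / 5.8630 = -1.6203.
        Two-sided p = 2*Phi(z) = 0.105162.
Step 6: alpha = 0.05. fail to reject H0.

W+ = 4.5, W- = 23.5, W = min = 4.5, p = 0.105162, fail to reject H0.


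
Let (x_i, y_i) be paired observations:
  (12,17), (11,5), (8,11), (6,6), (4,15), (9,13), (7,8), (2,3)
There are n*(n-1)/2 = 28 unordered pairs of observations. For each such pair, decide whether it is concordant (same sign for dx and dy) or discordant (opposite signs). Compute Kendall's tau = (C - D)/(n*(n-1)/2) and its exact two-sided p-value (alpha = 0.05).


Step 1: Enumerate the 28 unordered pairs (i,j) with i<j and classify each by sign(x_j-x_i) * sign(y_j-y_i).
  (1,2):dx=-1,dy=-12->C; (1,3):dx=-4,dy=-6->C; (1,4):dx=-6,dy=-11->C; (1,5):dx=-8,dy=-2->C
  (1,6):dx=-3,dy=-4->C; (1,7):dx=-5,dy=-9->C; (1,8):dx=-10,dy=-14->C; (2,3):dx=-3,dy=+6->D
  (2,4):dx=-5,dy=+1->D; (2,5):dx=-7,dy=+10->D; (2,6):dx=-2,dy=+8->D; (2,7):dx=-4,dy=+3->D
  (2,8):dx=-9,dy=-2->C; (3,4):dx=-2,dy=-5->C; (3,5):dx=-4,dy=+4->D; (3,6):dx=+1,dy=+2->C
  (3,7):dx=-1,dy=-3->C; (3,8):dx=-6,dy=-8->C; (4,5):dx=-2,dy=+9->D; (4,6):dx=+3,dy=+7->C
  (4,7):dx=+1,dy=+2->C; (4,8):dx=-4,dy=-3->C; (5,6):dx=+5,dy=-2->D; (5,7):dx=+3,dy=-7->D
  (5,8):dx=-2,dy=-12->C; (6,7):dx=-2,dy=-5->C; (6,8):dx=-7,dy=-10->C; (7,8):dx=-5,dy=-5->C
Step 2: C = 19, D = 9, total pairs = 28.
Step 3: tau = (C - D)/(n(n-1)/2) = (19 - 9)/28 = 0.357143.
Step 4: Exact two-sided p-value (enumerate n! = 40320 permutations of y under H0): p = 0.275099.
Step 5: alpha = 0.05. fail to reject H0.

tau_b = 0.3571 (C=19, D=9), p = 0.275099, fail to reject H0.


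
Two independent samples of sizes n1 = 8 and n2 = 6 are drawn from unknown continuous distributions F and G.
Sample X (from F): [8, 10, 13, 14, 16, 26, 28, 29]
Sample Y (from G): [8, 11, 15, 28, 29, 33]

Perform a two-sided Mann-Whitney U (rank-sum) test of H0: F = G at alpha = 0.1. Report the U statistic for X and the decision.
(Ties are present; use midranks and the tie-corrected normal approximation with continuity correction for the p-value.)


Step 1: Combine and sort all 14 observations; assign midranks.
sorted (value, group): (8,X), (8,Y), (10,X), (11,Y), (13,X), (14,X), (15,Y), (16,X), (26,X), (28,X), (28,Y), (29,X), (29,Y), (33,Y)
ranks: 8->1.5, 8->1.5, 10->3, 11->4, 13->5, 14->6, 15->7, 16->8, 26->9, 28->10.5, 28->10.5, 29->12.5, 29->12.5, 33->14
Step 2: Rank sum for X: R1 = 1.5 + 3 + 5 + 6 + 8 + 9 + 10.5 + 12.5 = 55.5.
Step 3: U_X = R1 - n1(n1+1)/2 = 55.5 - 8*9/2 = 55.5 - 36 = 19.5.
       U_Y = n1*n2 - U_X = 48 - 19.5 = 28.5.
Step 4: Ties are present, so use the tie-corrected normal approximation (with continuity correction) for the p-value.
Step 5: p-value = 0.604382; compare to alpha = 0.1. fail to reject H0.

U_X = 19.5, p = 0.604382, fail to reject H0 at alpha = 0.1.


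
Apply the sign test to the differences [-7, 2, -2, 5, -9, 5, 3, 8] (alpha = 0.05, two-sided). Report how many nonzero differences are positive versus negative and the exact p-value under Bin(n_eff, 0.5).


Step 1: Discard zero differences. Original n = 8; n_eff = number of nonzero differences = 8.
Nonzero differences (with sign): -7, +2, -2, +5, -9, +5, +3, +8
Step 2: Count signs: positive = 5, negative = 3.
Step 3: Under H0: P(positive) = 0.5, so the number of positives S ~ Bin(8, 0.5).
Step 4: Two-sided exact p-value = sum of Bin(8,0.5) probabilities at or below the observed probability = 0.726562.
Step 5: alpha = 0.05. fail to reject H0.

n_eff = 8, pos = 5, neg = 3, p = 0.726562, fail to reject H0.


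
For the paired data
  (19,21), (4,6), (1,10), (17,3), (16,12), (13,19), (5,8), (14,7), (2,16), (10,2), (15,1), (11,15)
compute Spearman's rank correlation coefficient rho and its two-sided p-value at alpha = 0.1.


Step 1: Rank x and y separately (midranks; no ties here).
rank(x): 19->12, 4->3, 1->1, 17->11, 16->10, 13->7, 5->4, 14->8, 2->2, 10->5, 15->9, 11->6
rank(y): 21->12, 6->4, 10->7, 3->3, 12->8, 19->11, 8->6, 7->5, 16->10, 2->2, 1->1, 15->9
Step 2: d_i = R_x(i) - R_y(i); compute d_i^2.
  (12-12)^2=0, (3-4)^2=1, (1-7)^2=36, (11-3)^2=64, (10-8)^2=4, (7-11)^2=16, (4-6)^2=4, (8-5)^2=9, (2-10)^2=64, (5-2)^2=9, (9-1)^2=64, (6-9)^2=9
sum(d^2) = 280.
Step 3: rho = 1 - 6*280 / (12*(12^2 - 1)) = 1 - 1680/1716 = 0.020979.
Step 4: Under H0, t = rho * sqrt((n-2)/(1-rho^2)) = 0.0664 ~ t(10).
Step 5: Two-sided p-value from the t-distribution with 10 df = 0.948402.
Step 6: alpha = 0.1. fail to reject H0.

rho = 0.0210, p = 0.948402, fail to reject H0 at alpha = 0.1.


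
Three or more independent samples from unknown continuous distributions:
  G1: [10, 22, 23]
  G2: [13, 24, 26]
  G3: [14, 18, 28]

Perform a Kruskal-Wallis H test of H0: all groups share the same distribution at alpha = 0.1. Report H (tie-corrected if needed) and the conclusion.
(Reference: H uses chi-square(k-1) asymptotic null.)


Step 1: Combine all N = 9 observations and assign midranks.
sorted (value, group, rank): (10,G1,1), (13,G2,2), (14,G3,3), (18,G3,4), (22,G1,5), (23,G1,6), (24,G2,7), (26,G2,8), (28,G3,9)
Step 2: Sum ranks within each group.
R_1 = 12 (n_1 = 3)
R_2 = 17 (n_2 = 3)
R_3 = 16 (n_3 = 3)
Step 3: H = 12/(N(N+1)) * sum(R_i^2/n_i) - 3(N+1)
     = 12/(9*10) * (12^2/3 + 17^2/3 + 16^2/3) - 3*10
     = 0.133333 * 229.667 - 30
     = 0.622222.
Step 4: No ties, so H is used without correction.
Step 5: Under H0, H ~ chi^2(2); p-value = 0.732632.
Step 6: alpha = 0.1. fail to reject H0.

H = 0.6222, df = 2, p = 0.732632, fail to reject H0.


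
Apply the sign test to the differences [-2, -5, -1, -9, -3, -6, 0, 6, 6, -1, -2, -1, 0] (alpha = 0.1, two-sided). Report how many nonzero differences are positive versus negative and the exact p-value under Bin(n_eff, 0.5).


Step 1: Discard zero differences. Original n = 13; n_eff = number of nonzero differences = 11.
Nonzero differences (with sign): -2, -5, -1, -9, -3, -6, +6, +6, -1, -2, -1
Step 2: Count signs: positive = 2, negative = 9.
Step 3: Under H0: P(positive) = 0.5, so the number of positives S ~ Bin(11, 0.5).
Step 4: Two-sided exact p-value = sum of Bin(11,0.5) probabilities at or below the observed probability = 0.065430.
Step 5: alpha = 0.1. reject H0.

n_eff = 11, pos = 2, neg = 9, p = 0.065430, reject H0.


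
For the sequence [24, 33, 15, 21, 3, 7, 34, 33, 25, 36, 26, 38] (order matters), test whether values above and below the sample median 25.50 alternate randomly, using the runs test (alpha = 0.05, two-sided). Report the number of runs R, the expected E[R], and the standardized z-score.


Step 1: Compute median = 25.50; label A = above, B = below.
Labels in order: BABBBBAABAAA  (n_A = 6, n_B = 6)
Step 2: Count runs R = 6.
Step 3: Under H0 (random ordering), E[R] = 2*n_A*n_B/(n_A+n_B) + 1 = 2*6*6/12 + 1 = 7.0000.
        Var[R] = 2*n_A*n_B*(2*n_A*n_B - n_A - n_B) / ((n_A+n_B)^2 * (n_A+n_B-1)) = 4320/1584 = 2.7273.
        SD[R] = 1.6514.
Step 4: Continuity-corrected z = (R + 0.5 - E[R]) / SD[R] = (6 + 0.5 - 7.0000) / 1.6514 = -0.3028.
Step 5: Two-sided p-value via normal approximation = 2*(1 - Phi(|z|)) = 0.762069.
Step 6: alpha = 0.05. fail to reject H0.

R = 6, z = -0.3028, p = 0.762069, fail to reject H0.


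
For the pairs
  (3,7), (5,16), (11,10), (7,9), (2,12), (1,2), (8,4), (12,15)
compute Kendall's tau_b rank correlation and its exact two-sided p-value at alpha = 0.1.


Step 1: Enumerate the 28 unordered pairs (i,j) with i<j and classify each by sign(x_j-x_i) * sign(y_j-y_i).
  (1,2):dx=+2,dy=+9->C; (1,3):dx=+8,dy=+3->C; (1,4):dx=+4,dy=+2->C; (1,5):dx=-1,dy=+5->D
  (1,6):dx=-2,dy=-5->C; (1,7):dx=+5,dy=-3->D; (1,8):dx=+9,dy=+8->C; (2,3):dx=+6,dy=-6->D
  (2,4):dx=+2,dy=-7->D; (2,5):dx=-3,dy=-4->C; (2,6):dx=-4,dy=-14->C; (2,7):dx=+3,dy=-12->D
  (2,8):dx=+7,dy=-1->D; (3,4):dx=-4,dy=-1->C; (3,5):dx=-9,dy=+2->D; (3,6):dx=-10,dy=-8->C
  (3,7):dx=-3,dy=-6->C; (3,8):dx=+1,dy=+5->C; (4,5):dx=-5,dy=+3->D; (4,6):dx=-6,dy=-7->C
  (4,7):dx=+1,dy=-5->D; (4,8):dx=+5,dy=+6->C; (5,6):dx=-1,dy=-10->C; (5,7):dx=+6,dy=-8->D
  (5,8):dx=+10,dy=+3->C; (6,7):dx=+7,dy=+2->C; (6,8):dx=+11,dy=+13->C; (7,8):dx=+4,dy=+11->C
Step 2: C = 18, D = 10, total pairs = 28.
Step 3: tau = (C - D)/(n(n-1)/2) = (18 - 10)/28 = 0.285714.
Step 4: Exact two-sided p-value (enumerate n! = 40320 permutations of y under H0): p = 0.398760.
Step 5: alpha = 0.1. fail to reject H0.

tau_b = 0.2857 (C=18, D=10), p = 0.398760, fail to reject H0.


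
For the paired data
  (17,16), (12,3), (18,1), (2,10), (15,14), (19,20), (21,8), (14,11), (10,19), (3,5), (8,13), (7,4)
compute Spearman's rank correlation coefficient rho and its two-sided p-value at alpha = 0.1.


Step 1: Rank x and y separately (midranks; no ties here).
rank(x): 17->9, 12->6, 18->10, 2->1, 15->8, 19->11, 21->12, 14->7, 10->5, 3->2, 8->4, 7->3
rank(y): 16->10, 3->2, 1->1, 10->6, 14->9, 20->12, 8->5, 11->7, 19->11, 5->4, 13->8, 4->3
Step 2: d_i = R_x(i) - R_y(i); compute d_i^2.
  (9-10)^2=1, (6-2)^2=16, (10-1)^2=81, (1-6)^2=25, (8-9)^2=1, (11-12)^2=1, (12-5)^2=49, (7-7)^2=0, (5-11)^2=36, (2-4)^2=4, (4-8)^2=16, (3-3)^2=0
sum(d^2) = 230.
Step 3: rho = 1 - 6*230 / (12*(12^2 - 1)) = 1 - 1380/1716 = 0.195804.
Step 4: Under H0, t = rho * sqrt((n-2)/(1-rho^2)) = 0.6314 ~ t(10).
Step 5: Two-sided p-value from the t-distribution with 10 df = 0.541936.
Step 6: alpha = 0.1. fail to reject H0.

rho = 0.1958, p = 0.541936, fail to reject H0 at alpha = 0.1.


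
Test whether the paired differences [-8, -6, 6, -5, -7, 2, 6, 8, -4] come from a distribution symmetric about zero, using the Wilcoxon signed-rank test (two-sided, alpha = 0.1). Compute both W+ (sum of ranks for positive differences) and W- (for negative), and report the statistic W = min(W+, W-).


Step 1: Drop any zero differences (none here) and take |d_i|.
|d| = [8, 6, 6, 5, 7, 2, 6, 8, 4]
Step 2: Midrank |d_i| (ties get averaged ranks).
ranks: |8|->8.5, |6|->5, |6|->5, |5|->3, |7|->7, |2|->1, |6|->5, |8|->8.5, |4|->2
Step 3: Attach original signs; sum ranks with positive sign and with negative sign.
W+ = 5 + 1 + 5 + 8.5 = 19.5
W- = 8.5 + 5 + 3 + 7 + 2 = 25.5
(Check: W+ + W- = 45 should equal n(n+1)/2 = 45.)
Step 4: Test statistic W = min(W+, W-) = 19.5.
Step 5: Ties in |d|, so use the tie-corrected normal approximation.
        E[W] = n(n+1)/4 = 9*10/4 = 22.5.
        Tie groups: |d|=6 (t=3), |d|=8 (t=2); sum(t^3 - t) = 30.
        Var[W] = n(n+1)(2n+1)/24 - sum(t^3-t)/48 = 1710/24 - 30/48 = 70.625.
        z = (W - E[W]) / sqrt(Var[W]) = (19.5 - 22.5) / 8.4039 = -0.3570.
        Two-sided p = 2*Phi(z) = 0.721108.
Step 6: alpha = 0.1. fail to reject H0.

W+ = 19.5, W- = 25.5, W = min = 19.5, p = 0.721108, fail to reject H0.


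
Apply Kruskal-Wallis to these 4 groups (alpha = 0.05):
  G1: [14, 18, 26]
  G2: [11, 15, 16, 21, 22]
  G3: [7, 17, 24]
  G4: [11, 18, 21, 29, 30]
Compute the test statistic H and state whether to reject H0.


Step 1: Combine all N = 16 observations and assign midranks.
sorted (value, group, rank): (7,G3,1), (11,G2,2.5), (11,G4,2.5), (14,G1,4), (15,G2,5), (16,G2,6), (17,G3,7), (18,G1,8.5), (18,G4,8.5), (21,G2,10.5), (21,G4,10.5), (22,G2,12), (24,G3,13), (26,G1,14), (29,G4,15), (30,G4,16)
Step 2: Sum ranks within each group.
R_1 = 26.5 (n_1 = 3)
R_2 = 36 (n_2 = 5)
R_3 = 21 (n_3 = 3)
R_4 = 52.5 (n_4 = 5)
Step 3: H = 12/(N(N+1)) * sum(R_i^2/n_i) - 3(N+1)
     = 12/(16*17) * (26.5^2/3 + 36^2/5 + 21^2/3 + 52.5^2/5) - 3*17
     = 0.044118 * 1191.53 - 51
     = 1.567647.
Step 4: Ties present; correction factor C = 1 - 18/(16^3 - 16) = 0.995588. Corrected H = 1.567647 / 0.995588 = 1.574594.
Step 5: Under H0, H ~ chi^2(3); p-value = 0.665164.
Step 6: alpha = 0.05. fail to reject H0.

H = 1.5746, df = 3, p = 0.665164, fail to reject H0.


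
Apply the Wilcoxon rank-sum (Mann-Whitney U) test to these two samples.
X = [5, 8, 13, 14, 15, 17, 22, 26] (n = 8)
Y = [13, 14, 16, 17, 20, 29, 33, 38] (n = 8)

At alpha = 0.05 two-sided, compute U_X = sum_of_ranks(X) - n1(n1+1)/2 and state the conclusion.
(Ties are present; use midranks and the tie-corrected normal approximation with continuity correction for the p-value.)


Step 1: Combine and sort all 16 observations; assign midranks.
sorted (value, group): (5,X), (8,X), (13,X), (13,Y), (14,X), (14,Y), (15,X), (16,Y), (17,X), (17,Y), (20,Y), (22,X), (26,X), (29,Y), (33,Y), (38,Y)
ranks: 5->1, 8->2, 13->3.5, 13->3.5, 14->5.5, 14->5.5, 15->7, 16->8, 17->9.5, 17->9.5, 20->11, 22->12, 26->13, 29->14, 33->15, 38->16
Step 2: Rank sum for X: R1 = 1 + 2 + 3.5 + 5.5 + 7 + 9.5 + 12 + 13 = 53.5.
Step 3: U_X = R1 - n1(n1+1)/2 = 53.5 - 8*9/2 = 53.5 - 36 = 17.5.
       U_Y = n1*n2 - U_X = 64 - 17.5 = 46.5.
Step 4: Ties are present, so use the tie-corrected normal approximation (with continuity correction) for the p-value.
Step 5: p-value = 0.140603; compare to alpha = 0.05. fail to reject H0.

U_X = 17.5, p = 0.140603, fail to reject H0 at alpha = 0.05.


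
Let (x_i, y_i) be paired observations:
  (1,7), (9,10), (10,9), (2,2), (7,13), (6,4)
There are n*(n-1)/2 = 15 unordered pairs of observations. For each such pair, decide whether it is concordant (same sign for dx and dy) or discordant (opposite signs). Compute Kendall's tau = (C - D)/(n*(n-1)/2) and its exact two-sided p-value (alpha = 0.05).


Step 1: Enumerate the 15 unordered pairs (i,j) with i<j and classify each by sign(x_j-x_i) * sign(y_j-y_i).
  (1,2):dx=+8,dy=+3->C; (1,3):dx=+9,dy=+2->C; (1,4):dx=+1,dy=-5->D; (1,5):dx=+6,dy=+6->C
  (1,6):dx=+5,dy=-3->D; (2,3):dx=+1,dy=-1->D; (2,4):dx=-7,dy=-8->C; (2,5):dx=-2,dy=+3->D
  (2,6):dx=-3,dy=-6->C; (3,4):dx=-8,dy=-7->C; (3,5):dx=-3,dy=+4->D; (3,6):dx=-4,dy=-5->C
  (4,5):dx=+5,dy=+11->C; (4,6):dx=+4,dy=+2->C; (5,6):dx=-1,dy=-9->C
Step 2: C = 10, D = 5, total pairs = 15.
Step 3: tau = (C - D)/(n(n-1)/2) = (10 - 5)/15 = 0.333333.
Step 4: Exact two-sided p-value (enumerate n! = 720 permutations of y under H0): p = 0.469444.
Step 5: alpha = 0.05. fail to reject H0.

tau_b = 0.3333 (C=10, D=5), p = 0.469444, fail to reject H0.


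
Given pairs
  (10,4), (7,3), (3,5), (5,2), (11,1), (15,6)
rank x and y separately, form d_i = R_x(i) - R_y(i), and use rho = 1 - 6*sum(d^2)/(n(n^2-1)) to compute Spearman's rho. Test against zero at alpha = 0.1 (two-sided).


Step 1: Rank x and y separately (midranks; no ties here).
rank(x): 10->4, 7->3, 3->1, 5->2, 11->5, 15->6
rank(y): 4->4, 3->3, 5->5, 2->2, 1->1, 6->6
Step 2: d_i = R_x(i) - R_y(i); compute d_i^2.
  (4-4)^2=0, (3-3)^2=0, (1-5)^2=16, (2-2)^2=0, (5-1)^2=16, (6-6)^2=0
sum(d^2) = 32.
Step 3: rho = 1 - 6*32 / (6*(6^2 - 1)) = 1 - 192/210 = 0.085714.
Step 4: Under H0, t = rho * sqrt((n-2)/(1-rho^2)) = 0.1721 ~ t(4).
Step 5: Two-sided p-value from the t-distribution with 4 df = 0.871743.
Step 6: alpha = 0.1. fail to reject H0.

rho = 0.0857, p = 0.871743, fail to reject H0 at alpha = 0.1.


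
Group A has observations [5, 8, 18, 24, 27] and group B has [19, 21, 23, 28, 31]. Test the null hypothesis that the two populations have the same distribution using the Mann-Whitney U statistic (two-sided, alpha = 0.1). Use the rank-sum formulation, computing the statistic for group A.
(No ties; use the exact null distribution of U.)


Step 1: Combine and sort all 10 observations; assign midranks.
sorted (value, group): (5,X), (8,X), (18,X), (19,Y), (21,Y), (23,Y), (24,X), (27,X), (28,Y), (31,Y)
ranks: 5->1, 8->2, 18->3, 19->4, 21->5, 23->6, 24->7, 27->8, 28->9, 31->10
Step 2: Rank sum for X: R1 = 1 + 2 + 3 + 7 + 8 = 21.
Step 3: U_X = R1 - n1(n1+1)/2 = 21 - 5*6/2 = 21 - 15 = 6.
       U_Y = n1*n2 - U_X = 25 - 6 = 19.
Step 4: No ties, so the exact null distribution of U (based on enumerating the C(10,5) = 252 equally likely rank assignments) gives the two-sided p-value.
Step 5: p-value = 0.222222; compare to alpha = 0.1. fail to reject H0.

U_X = 6, p = 0.222222, fail to reject H0 at alpha = 0.1.


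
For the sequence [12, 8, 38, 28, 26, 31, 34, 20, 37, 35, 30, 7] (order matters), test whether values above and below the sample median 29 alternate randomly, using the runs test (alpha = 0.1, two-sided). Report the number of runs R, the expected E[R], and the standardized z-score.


Step 1: Compute median = 29; label A = above, B = below.
Labels in order: BBABBAABAAAB  (n_A = 6, n_B = 6)
Step 2: Count runs R = 7.
Step 3: Under H0 (random ordering), E[R] = 2*n_A*n_B/(n_A+n_B) + 1 = 2*6*6/12 + 1 = 7.0000.
        Var[R] = 2*n_A*n_B*(2*n_A*n_B - n_A - n_B) / ((n_A+n_B)^2 * (n_A+n_B-1)) = 4320/1584 = 2.7273.
        SD[R] = 1.6514.
Step 4: R = E[R], so z = 0 with no continuity correction.
Step 5: Two-sided p-value via normal approximation = 2*(1 - Phi(|z|)) = 1.000000.
Step 6: alpha = 0.1. fail to reject H0.

R = 7, z = 0.0000, p = 1.000000, fail to reject H0.


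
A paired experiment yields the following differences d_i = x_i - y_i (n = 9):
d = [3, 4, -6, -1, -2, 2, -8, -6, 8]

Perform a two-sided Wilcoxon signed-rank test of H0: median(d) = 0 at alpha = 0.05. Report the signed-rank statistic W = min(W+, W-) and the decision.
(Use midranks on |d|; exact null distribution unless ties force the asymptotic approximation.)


Step 1: Drop any zero differences (none here) and take |d_i|.
|d| = [3, 4, 6, 1, 2, 2, 8, 6, 8]
Step 2: Midrank |d_i| (ties get averaged ranks).
ranks: |3|->4, |4|->5, |6|->6.5, |1|->1, |2|->2.5, |2|->2.5, |8|->8.5, |6|->6.5, |8|->8.5
Step 3: Attach original signs; sum ranks with positive sign and with negative sign.
W+ = 4 + 5 + 2.5 + 8.5 = 20
W- = 6.5 + 1 + 2.5 + 8.5 + 6.5 = 25
(Check: W+ + W- = 45 should equal n(n+1)/2 = 45.)
Step 4: Test statistic W = min(W+, W-) = 20.
Step 5: Ties in |d|, so use the tie-corrected normal approximation.
        E[W] = n(n+1)/4 = 9*10/4 = 22.5.
        Tie groups: |d|=2 (t=2), |d|=6 (t=2), |d|=8 (t=2); sum(t^3 - t) = 18.
        Var[W] = n(n+1)(2n+1)/24 - sum(t^3-t)/48 = 1710/24 - 18/48 = 70.875.
        z = (W - E[W]) / sqrt(Var[W]) = (20 - 22.5) / 8.4187 = -0.2970.
        Two-sided p = 2*Phi(z) = 0.766499.
Step 6: alpha = 0.05. fail to reject H0.

W+ = 20, W- = 25, W = min = 20, p = 0.766499, fail to reject H0.


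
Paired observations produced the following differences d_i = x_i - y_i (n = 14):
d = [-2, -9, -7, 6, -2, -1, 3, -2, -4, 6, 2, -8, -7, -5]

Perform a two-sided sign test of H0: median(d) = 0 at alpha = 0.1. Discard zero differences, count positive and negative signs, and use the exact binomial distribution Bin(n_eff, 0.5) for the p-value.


Step 1: Discard zero differences. Original n = 14; n_eff = number of nonzero differences = 14.
Nonzero differences (with sign): -2, -9, -7, +6, -2, -1, +3, -2, -4, +6, +2, -8, -7, -5
Step 2: Count signs: positive = 4, negative = 10.
Step 3: Under H0: P(positive) = 0.5, so the number of positives S ~ Bin(14, 0.5).
Step 4: Two-sided exact p-value = sum of Bin(14,0.5) probabilities at or below the observed probability = 0.179565.
Step 5: alpha = 0.1. fail to reject H0.

n_eff = 14, pos = 4, neg = 10, p = 0.179565, fail to reject H0.


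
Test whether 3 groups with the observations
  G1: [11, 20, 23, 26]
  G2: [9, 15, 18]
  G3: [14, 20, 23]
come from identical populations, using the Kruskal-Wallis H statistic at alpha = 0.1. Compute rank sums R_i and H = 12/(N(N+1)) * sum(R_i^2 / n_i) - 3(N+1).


Step 1: Combine all N = 10 observations and assign midranks.
sorted (value, group, rank): (9,G2,1), (11,G1,2), (14,G3,3), (15,G2,4), (18,G2,5), (20,G1,6.5), (20,G3,6.5), (23,G1,8.5), (23,G3,8.5), (26,G1,10)
Step 2: Sum ranks within each group.
R_1 = 27 (n_1 = 4)
R_2 = 10 (n_2 = 3)
R_3 = 18 (n_3 = 3)
Step 3: H = 12/(N(N+1)) * sum(R_i^2/n_i) - 3(N+1)
     = 12/(10*11) * (27^2/4 + 10^2/3 + 18^2/3) - 3*11
     = 0.109091 * 323.583 - 33
     = 2.300000.
Step 4: Ties present; correction factor C = 1 - 12/(10^3 - 10) = 0.987879. Corrected H = 2.300000 / 0.987879 = 2.328221.
Step 5: Under H0, H ~ chi^2(2); p-value = 0.312200.
Step 6: alpha = 0.1. fail to reject H0.

H = 2.3282, df = 2, p = 0.312200, fail to reject H0.


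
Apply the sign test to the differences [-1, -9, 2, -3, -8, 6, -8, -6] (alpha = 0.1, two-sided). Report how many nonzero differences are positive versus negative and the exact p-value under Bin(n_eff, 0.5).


Step 1: Discard zero differences. Original n = 8; n_eff = number of nonzero differences = 8.
Nonzero differences (with sign): -1, -9, +2, -3, -8, +6, -8, -6
Step 2: Count signs: positive = 2, negative = 6.
Step 3: Under H0: P(positive) = 0.5, so the number of positives S ~ Bin(8, 0.5).
Step 4: Two-sided exact p-value = sum of Bin(8,0.5) probabilities at or below the observed probability = 0.289062.
Step 5: alpha = 0.1. fail to reject H0.

n_eff = 8, pos = 2, neg = 6, p = 0.289062, fail to reject H0.


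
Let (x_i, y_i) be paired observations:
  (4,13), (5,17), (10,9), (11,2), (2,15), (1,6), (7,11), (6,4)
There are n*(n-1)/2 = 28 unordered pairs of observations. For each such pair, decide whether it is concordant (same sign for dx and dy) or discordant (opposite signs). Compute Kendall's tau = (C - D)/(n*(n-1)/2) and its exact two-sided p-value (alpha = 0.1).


Step 1: Enumerate the 28 unordered pairs (i,j) with i<j and classify each by sign(x_j-x_i) * sign(y_j-y_i).
  (1,2):dx=+1,dy=+4->C; (1,3):dx=+6,dy=-4->D; (1,4):dx=+7,dy=-11->D; (1,5):dx=-2,dy=+2->D
  (1,6):dx=-3,dy=-7->C; (1,7):dx=+3,dy=-2->D; (1,8):dx=+2,dy=-9->D; (2,3):dx=+5,dy=-8->D
  (2,4):dx=+6,dy=-15->D; (2,5):dx=-3,dy=-2->C; (2,6):dx=-4,dy=-11->C; (2,7):dx=+2,dy=-6->D
  (2,8):dx=+1,dy=-13->D; (3,4):dx=+1,dy=-7->D; (3,5):dx=-8,dy=+6->D; (3,6):dx=-9,dy=-3->C
  (3,7):dx=-3,dy=+2->D; (3,8):dx=-4,dy=-5->C; (4,5):dx=-9,dy=+13->D; (4,6):dx=-10,dy=+4->D
  (4,7):dx=-4,dy=+9->D; (4,8):dx=-5,dy=+2->D; (5,6):dx=-1,dy=-9->C; (5,7):dx=+5,dy=-4->D
  (5,8):dx=+4,dy=-11->D; (6,7):dx=+6,dy=+5->C; (6,8):dx=+5,dy=-2->D; (7,8):dx=-1,dy=-7->C
Step 2: C = 9, D = 19, total pairs = 28.
Step 3: tau = (C - D)/(n(n-1)/2) = (9 - 19)/28 = -0.357143.
Step 4: Exact two-sided p-value (enumerate n! = 40320 permutations of y under H0): p = 0.275099.
Step 5: alpha = 0.1. fail to reject H0.

tau_b = -0.3571 (C=9, D=19), p = 0.275099, fail to reject H0.


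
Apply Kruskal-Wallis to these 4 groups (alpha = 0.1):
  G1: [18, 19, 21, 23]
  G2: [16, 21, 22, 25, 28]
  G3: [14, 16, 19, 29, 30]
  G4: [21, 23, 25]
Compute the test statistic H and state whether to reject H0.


Step 1: Combine all N = 17 observations and assign midranks.
sorted (value, group, rank): (14,G3,1), (16,G2,2.5), (16,G3,2.5), (18,G1,4), (19,G1,5.5), (19,G3,5.5), (21,G1,8), (21,G2,8), (21,G4,8), (22,G2,10), (23,G1,11.5), (23,G4,11.5), (25,G2,13.5), (25,G4,13.5), (28,G2,15), (29,G3,16), (30,G3,17)
Step 2: Sum ranks within each group.
R_1 = 29 (n_1 = 4)
R_2 = 49 (n_2 = 5)
R_3 = 42 (n_3 = 5)
R_4 = 33 (n_4 = 3)
Step 3: H = 12/(N(N+1)) * sum(R_i^2/n_i) - 3(N+1)
     = 12/(17*18) * (29^2/4 + 49^2/5 + 42^2/5 + 33^2/3) - 3*18
     = 0.039216 * 1406.25 - 54
     = 1.147059.
Step 4: Ties present; correction factor C = 1 - 48/(17^3 - 17) = 0.990196. Corrected H = 1.147059 / 0.990196 = 1.158416.
Step 5: Under H0, H ~ chi^2(3); p-value = 0.762994.
Step 6: alpha = 0.1. fail to reject H0.

H = 1.1584, df = 3, p = 0.762994, fail to reject H0.


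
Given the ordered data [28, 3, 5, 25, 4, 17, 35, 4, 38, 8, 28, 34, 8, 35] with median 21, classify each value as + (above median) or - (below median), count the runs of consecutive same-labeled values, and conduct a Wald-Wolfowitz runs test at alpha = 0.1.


Step 1: Compute median = 21; label A = above, B = below.
Labels in order: ABBABBABABAABA  (n_A = 7, n_B = 7)
Step 2: Count runs R = 11.
Step 3: Under H0 (random ordering), E[R] = 2*n_A*n_B/(n_A+n_B) + 1 = 2*7*7/14 + 1 = 8.0000.
        Var[R] = 2*n_A*n_B*(2*n_A*n_B - n_A - n_B) / ((n_A+n_B)^2 * (n_A+n_B-1)) = 8232/2548 = 3.2308.
        SD[R] = 1.7974.
Step 4: Continuity-corrected z = (R - 0.5 - E[R]) / SD[R] = (11 - 0.5 - 8.0000) / 1.7974 = 1.3909.
Step 5: Two-sided p-value via normal approximation = 2*(1 - Phi(|z|)) = 0.164264.
Step 6: alpha = 0.1. fail to reject H0.

R = 11, z = 1.3909, p = 0.164264, fail to reject H0.


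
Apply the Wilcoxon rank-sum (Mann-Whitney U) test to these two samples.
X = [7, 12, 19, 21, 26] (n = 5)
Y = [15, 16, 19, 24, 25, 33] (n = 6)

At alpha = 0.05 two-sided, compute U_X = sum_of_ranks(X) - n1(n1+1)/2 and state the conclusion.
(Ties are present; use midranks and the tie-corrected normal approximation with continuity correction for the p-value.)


Step 1: Combine and sort all 11 observations; assign midranks.
sorted (value, group): (7,X), (12,X), (15,Y), (16,Y), (19,X), (19,Y), (21,X), (24,Y), (25,Y), (26,X), (33,Y)
ranks: 7->1, 12->2, 15->3, 16->4, 19->5.5, 19->5.5, 21->7, 24->8, 25->9, 26->10, 33->11
Step 2: Rank sum for X: R1 = 1 + 2 + 5.5 + 7 + 10 = 25.5.
Step 3: U_X = R1 - n1(n1+1)/2 = 25.5 - 5*6/2 = 25.5 - 15 = 10.5.
       U_Y = n1*n2 - U_X = 30 - 10.5 = 19.5.
Step 4: Ties are present, so use the tie-corrected normal approximation (with continuity correction) for the p-value.
Step 5: p-value = 0.464192; compare to alpha = 0.05. fail to reject H0.

U_X = 10.5, p = 0.464192, fail to reject H0 at alpha = 0.05.


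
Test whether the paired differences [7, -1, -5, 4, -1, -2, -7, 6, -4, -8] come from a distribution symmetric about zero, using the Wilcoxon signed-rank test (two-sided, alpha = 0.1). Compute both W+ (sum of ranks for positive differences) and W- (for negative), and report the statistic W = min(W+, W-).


Step 1: Drop any zero differences (none here) and take |d_i|.
|d| = [7, 1, 5, 4, 1, 2, 7, 6, 4, 8]
Step 2: Midrank |d_i| (ties get averaged ranks).
ranks: |7|->8.5, |1|->1.5, |5|->6, |4|->4.5, |1|->1.5, |2|->3, |7|->8.5, |6|->7, |4|->4.5, |8|->10
Step 3: Attach original signs; sum ranks with positive sign and with negative sign.
W+ = 8.5 + 4.5 + 7 = 20
W- = 1.5 + 6 + 1.5 + 3 + 8.5 + 4.5 + 10 = 35
(Check: W+ + W- = 55 should equal n(n+1)/2 = 55.)
Step 4: Test statistic W = min(W+, W-) = 20.
Step 5: Ties in |d|, so use the tie-corrected normal approximation.
        E[W] = n(n+1)/4 = 10*11/4 = 27.5.
        Tie groups: |d|=1 (t=2), |d|=4 (t=2), |d|=7 (t=2); sum(t^3 - t) = 18.
        Var[W] = n(n+1)(2n+1)/24 - sum(t^3-t)/48 = 2310/24 - 18/48 = 95.875.
        z = (W - E[W]) / sqrt(Var[W]) = (20 - 27.5) / 9.7916 = -0.7660.
        Two-sided p = 2*Phi(z) = 0.443697.
Step 6: alpha = 0.1. fail to reject H0.

W+ = 20, W- = 35, W = min = 20, p = 0.443697, fail to reject H0.


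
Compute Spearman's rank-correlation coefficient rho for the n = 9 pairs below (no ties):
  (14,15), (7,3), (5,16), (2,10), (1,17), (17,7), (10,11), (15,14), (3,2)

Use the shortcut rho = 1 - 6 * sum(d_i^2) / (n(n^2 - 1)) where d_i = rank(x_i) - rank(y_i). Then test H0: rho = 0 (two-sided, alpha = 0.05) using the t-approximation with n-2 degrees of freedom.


Step 1: Rank x and y separately (midranks; no ties here).
rank(x): 14->7, 7->5, 5->4, 2->2, 1->1, 17->9, 10->6, 15->8, 3->3
rank(y): 15->7, 3->2, 16->8, 10->4, 17->9, 7->3, 11->5, 14->6, 2->1
Step 2: d_i = R_x(i) - R_y(i); compute d_i^2.
  (7-7)^2=0, (5-2)^2=9, (4-8)^2=16, (2-4)^2=4, (1-9)^2=64, (9-3)^2=36, (6-5)^2=1, (8-6)^2=4, (3-1)^2=4
sum(d^2) = 138.
Step 3: rho = 1 - 6*138 / (9*(9^2 - 1)) = 1 - 828/720 = -0.150000.
Step 4: Under H0, t = rho * sqrt((n-2)/(1-rho^2)) = -0.4014 ~ t(7).
Step 5: Two-sided p-value from the t-distribution with 7 df = 0.700094.
Step 6: alpha = 0.05. fail to reject H0.

rho = -0.1500, p = 0.700094, fail to reject H0 at alpha = 0.05.


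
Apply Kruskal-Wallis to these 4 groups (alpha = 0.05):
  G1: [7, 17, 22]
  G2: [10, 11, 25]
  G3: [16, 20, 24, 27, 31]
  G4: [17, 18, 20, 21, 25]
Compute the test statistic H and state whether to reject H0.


Step 1: Combine all N = 16 observations and assign midranks.
sorted (value, group, rank): (7,G1,1), (10,G2,2), (11,G2,3), (16,G3,4), (17,G1,5.5), (17,G4,5.5), (18,G4,7), (20,G3,8.5), (20,G4,8.5), (21,G4,10), (22,G1,11), (24,G3,12), (25,G2,13.5), (25,G4,13.5), (27,G3,15), (31,G3,16)
Step 2: Sum ranks within each group.
R_1 = 17.5 (n_1 = 3)
R_2 = 18.5 (n_2 = 3)
R_3 = 55.5 (n_3 = 5)
R_4 = 44.5 (n_4 = 5)
Step 3: H = 12/(N(N+1)) * sum(R_i^2/n_i) - 3(N+1)
     = 12/(16*17) * (17.5^2/3 + 18.5^2/3 + 55.5^2/5 + 44.5^2/5) - 3*17
     = 0.044118 * 1228.27 - 51
     = 3.188235.
Step 4: Ties present; correction factor C = 1 - 18/(16^3 - 16) = 0.995588. Corrected H = 3.188235 / 0.995588 = 3.202363.
Step 5: Under H0, H ~ chi^2(3); p-value = 0.361465.
Step 6: alpha = 0.05. fail to reject H0.

H = 3.2024, df = 3, p = 0.361465, fail to reject H0.


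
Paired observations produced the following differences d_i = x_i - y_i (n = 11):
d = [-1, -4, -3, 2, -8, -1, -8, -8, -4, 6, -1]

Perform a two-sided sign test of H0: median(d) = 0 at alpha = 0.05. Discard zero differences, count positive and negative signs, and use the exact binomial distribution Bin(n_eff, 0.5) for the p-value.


Step 1: Discard zero differences. Original n = 11; n_eff = number of nonzero differences = 11.
Nonzero differences (with sign): -1, -4, -3, +2, -8, -1, -8, -8, -4, +6, -1
Step 2: Count signs: positive = 2, negative = 9.
Step 3: Under H0: P(positive) = 0.5, so the number of positives S ~ Bin(11, 0.5).
Step 4: Two-sided exact p-value = sum of Bin(11,0.5) probabilities at or below the observed probability = 0.065430.
Step 5: alpha = 0.05. fail to reject H0.

n_eff = 11, pos = 2, neg = 9, p = 0.065430, fail to reject H0.


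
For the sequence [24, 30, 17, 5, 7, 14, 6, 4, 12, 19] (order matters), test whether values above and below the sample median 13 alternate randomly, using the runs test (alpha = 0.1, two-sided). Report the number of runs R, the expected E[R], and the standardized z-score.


Step 1: Compute median = 13; label A = above, B = below.
Labels in order: AAABBABBBA  (n_A = 5, n_B = 5)
Step 2: Count runs R = 5.
Step 3: Under H0 (random ordering), E[R] = 2*n_A*n_B/(n_A+n_B) + 1 = 2*5*5/10 + 1 = 6.0000.
        Var[R] = 2*n_A*n_B*(2*n_A*n_B - n_A - n_B) / ((n_A+n_B)^2 * (n_A+n_B-1)) = 2000/900 = 2.2222.
        SD[R] = 1.4907.
Step 4: Continuity-corrected z = (R + 0.5 - E[R]) / SD[R] = (5 + 0.5 - 6.0000) / 1.4907 = -0.3354.
Step 5: Two-sided p-value via normal approximation = 2*(1 - Phi(|z|)) = 0.737316.
Step 6: alpha = 0.1. fail to reject H0.

R = 5, z = -0.3354, p = 0.737316, fail to reject H0.
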